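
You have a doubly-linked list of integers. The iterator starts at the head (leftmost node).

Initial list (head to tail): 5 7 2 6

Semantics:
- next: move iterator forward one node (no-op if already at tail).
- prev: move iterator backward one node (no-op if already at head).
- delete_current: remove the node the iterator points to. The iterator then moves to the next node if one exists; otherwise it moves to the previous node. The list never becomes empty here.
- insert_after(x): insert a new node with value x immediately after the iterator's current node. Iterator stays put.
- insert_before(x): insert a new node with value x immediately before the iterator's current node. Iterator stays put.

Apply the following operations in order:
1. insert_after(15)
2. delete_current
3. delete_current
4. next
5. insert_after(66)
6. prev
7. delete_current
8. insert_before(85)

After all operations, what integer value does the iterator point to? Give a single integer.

After 1 (insert_after(15)): list=[5, 15, 7, 2, 6] cursor@5
After 2 (delete_current): list=[15, 7, 2, 6] cursor@15
After 3 (delete_current): list=[7, 2, 6] cursor@7
After 4 (next): list=[7, 2, 6] cursor@2
After 5 (insert_after(66)): list=[7, 2, 66, 6] cursor@2
After 6 (prev): list=[7, 2, 66, 6] cursor@7
After 7 (delete_current): list=[2, 66, 6] cursor@2
After 8 (insert_before(85)): list=[85, 2, 66, 6] cursor@2

Answer: 2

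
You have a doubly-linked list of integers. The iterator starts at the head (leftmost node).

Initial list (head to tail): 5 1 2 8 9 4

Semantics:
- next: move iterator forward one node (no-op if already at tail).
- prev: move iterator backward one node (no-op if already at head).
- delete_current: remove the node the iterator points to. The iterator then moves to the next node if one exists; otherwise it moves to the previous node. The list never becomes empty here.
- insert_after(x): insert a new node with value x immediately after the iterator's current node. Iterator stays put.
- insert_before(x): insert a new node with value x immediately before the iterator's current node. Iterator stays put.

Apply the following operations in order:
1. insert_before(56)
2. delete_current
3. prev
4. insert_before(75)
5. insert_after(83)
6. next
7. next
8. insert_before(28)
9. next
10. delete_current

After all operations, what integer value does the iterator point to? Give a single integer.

After 1 (insert_before(56)): list=[56, 5, 1, 2, 8, 9, 4] cursor@5
After 2 (delete_current): list=[56, 1, 2, 8, 9, 4] cursor@1
After 3 (prev): list=[56, 1, 2, 8, 9, 4] cursor@56
After 4 (insert_before(75)): list=[75, 56, 1, 2, 8, 9, 4] cursor@56
After 5 (insert_after(83)): list=[75, 56, 83, 1, 2, 8, 9, 4] cursor@56
After 6 (next): list=[75, 56, 83, 1, 2, 8, 9, 4] cursor@83
After 7 (next): list=[75, 56, 83, 1, 2, 8, 9, 4] cursor@1
After 8 (insert_before(28)): list=[75, 56, 83, 28, 1, 2, 8, 9, 4] cursor@1
After 9 (next): list=[75, 56, 83, 28, 1, 2, 8, 9, 4] cursor@2
After 10 (delete_current): list=[75, 56, 83, 28, 1, 8, 9, 4] cursor@8

Answer: 8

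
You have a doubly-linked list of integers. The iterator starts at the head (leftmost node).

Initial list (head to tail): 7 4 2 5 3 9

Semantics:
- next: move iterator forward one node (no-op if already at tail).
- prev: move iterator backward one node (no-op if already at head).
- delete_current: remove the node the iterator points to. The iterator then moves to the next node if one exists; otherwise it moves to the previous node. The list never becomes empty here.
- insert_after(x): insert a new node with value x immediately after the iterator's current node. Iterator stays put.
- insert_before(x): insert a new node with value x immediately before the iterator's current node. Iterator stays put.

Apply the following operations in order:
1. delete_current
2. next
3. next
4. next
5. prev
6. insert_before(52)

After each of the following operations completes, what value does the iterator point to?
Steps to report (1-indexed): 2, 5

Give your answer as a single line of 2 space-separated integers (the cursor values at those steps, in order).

Answer: 2 5

Derivation:
After 1 (delete_current): list=[4, 2, 5, 3, 9] cursor@4
After 2 (next): list=[4, 2, 5, 3, 9] cursor@2
After 3 (next): list=[4, 2, 5, 3, 9] cursor@5
After 4 (next): list=[4, 2, 5, 3, 9] cursor@3
After 5 (prev): list=[4, 2, 5, 3, 9] cursor@5
After 6 (insert_before(52)): list=[4, 2, 52, 5, 3, 9] cursor@5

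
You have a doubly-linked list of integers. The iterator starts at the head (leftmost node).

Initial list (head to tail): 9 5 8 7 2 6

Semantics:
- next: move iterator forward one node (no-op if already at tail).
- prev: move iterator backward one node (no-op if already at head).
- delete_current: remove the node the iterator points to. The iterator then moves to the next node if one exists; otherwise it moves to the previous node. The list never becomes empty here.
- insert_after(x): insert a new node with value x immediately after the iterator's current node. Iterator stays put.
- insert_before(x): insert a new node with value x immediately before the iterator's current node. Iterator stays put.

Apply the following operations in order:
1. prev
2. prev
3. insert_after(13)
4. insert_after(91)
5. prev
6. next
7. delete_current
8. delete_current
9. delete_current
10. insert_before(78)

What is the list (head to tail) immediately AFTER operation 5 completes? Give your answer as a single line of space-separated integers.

After 1 (prev): list=[9, 5, 8, 7, 2, 6] cursor@9
After 2 (prev): list=[9, 5, 8, 7, 2, 6] cursor@9
After 3 (insert_after(13)): list=[9, 13, 5, 8, 7, 2, 6] cursor@9
After 4 (insert_after(91)): list=[9, 91, 13, 5, 8, 7, 2, 6] cursor@9
After 5 (prev): list=[9, 91, 13, 5, 8, 7, 2, 6] cursor@9

Answer: 9 91 13 5 8 7 2 6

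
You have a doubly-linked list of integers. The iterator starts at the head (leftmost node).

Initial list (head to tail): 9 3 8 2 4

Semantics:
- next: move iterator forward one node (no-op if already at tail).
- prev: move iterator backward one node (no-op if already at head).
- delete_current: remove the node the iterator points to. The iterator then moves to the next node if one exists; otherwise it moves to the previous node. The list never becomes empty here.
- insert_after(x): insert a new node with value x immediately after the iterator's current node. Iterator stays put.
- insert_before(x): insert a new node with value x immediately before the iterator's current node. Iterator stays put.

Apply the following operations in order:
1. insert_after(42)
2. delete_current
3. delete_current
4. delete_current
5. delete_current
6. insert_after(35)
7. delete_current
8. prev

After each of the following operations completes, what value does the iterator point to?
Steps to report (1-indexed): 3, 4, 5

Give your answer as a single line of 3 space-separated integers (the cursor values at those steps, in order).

Answer: 3 8 2

Derivation:
After 1 (insert_after(42)): list=[9, 42, 3, 8, 2, 4] cursor@9
After 2 (delete_current): list=[42, 3, 8, 2, 4] cursor@42
After 3 (delete_current): list=[3, 8, 2, 4] cursor@3
After 4 (delete_current): list=[8, 2, 4] cursor@8
After 5 (delete_current): list=[2, 4] cursor@2
After 6 (insert_after(35)): list=[2, 35, 4] cursor@2
After 7 (delete_current): list=[35, 4] cursor@35
After 8 (prev): list=[35, 4] cursor@35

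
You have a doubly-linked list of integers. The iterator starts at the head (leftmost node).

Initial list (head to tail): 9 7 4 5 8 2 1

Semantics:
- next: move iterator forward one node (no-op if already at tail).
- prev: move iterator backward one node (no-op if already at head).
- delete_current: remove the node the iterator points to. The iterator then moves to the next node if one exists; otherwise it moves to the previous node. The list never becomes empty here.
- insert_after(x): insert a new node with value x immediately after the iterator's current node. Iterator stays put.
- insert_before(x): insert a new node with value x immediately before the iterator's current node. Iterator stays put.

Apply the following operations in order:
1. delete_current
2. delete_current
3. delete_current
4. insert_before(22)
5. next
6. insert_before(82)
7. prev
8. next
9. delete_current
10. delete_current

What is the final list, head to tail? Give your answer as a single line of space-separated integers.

Answer: 22 5 82 1

Derivation:
After 1 (delete_current): list=[7, 4, 5, 8, 2, 1] cursor@7
After 2 (delete_current): list=[4, 5, 8, 2, 1] cursor@4
After 3 (delete_current): list=[5, 8, 2, 1] cursor@5
After 4 (insert_before(22)): list=[22, 5, 8, 2, 1] cursor@5
After 5 (next): list=[22, 5, 8, 2, 1] cursor@8
After 6 (insert_before(82)): list=[22, 5, 82, 8, 2, 1] cursor@8
After 7 (prev): list=[22, 5, 82, 8, 2, 1] cursor@82
After 8 (next): list=[22, 5, 82, 8, 2, 1] cursor@8
After 9 (delete_current): list=[22, 5, 82, 2, 1] cursor@2
After 10 (delete_current): list=[22, 5, 82, 1] cursor@1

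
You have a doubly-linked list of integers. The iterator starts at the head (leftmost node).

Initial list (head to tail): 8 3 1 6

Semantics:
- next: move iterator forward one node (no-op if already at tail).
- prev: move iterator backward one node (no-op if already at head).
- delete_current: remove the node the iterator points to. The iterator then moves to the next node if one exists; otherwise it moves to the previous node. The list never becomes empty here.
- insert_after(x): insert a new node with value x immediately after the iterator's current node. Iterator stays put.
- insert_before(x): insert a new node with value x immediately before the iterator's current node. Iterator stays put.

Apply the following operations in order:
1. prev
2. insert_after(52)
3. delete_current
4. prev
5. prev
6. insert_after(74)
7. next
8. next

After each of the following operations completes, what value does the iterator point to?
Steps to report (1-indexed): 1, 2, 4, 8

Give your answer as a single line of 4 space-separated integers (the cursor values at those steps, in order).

Answer: 8 8 52 3

Derivation:
After 1 (prev): list=[8, 3, 1, 6] cursor@8
After 2 (insert_after(52)): list=[8, 52, 3, 1, 6] cursor@8
After 3 (delete_current): list=[52, 3, 1, 6] cursor@52
After 4 (prev): list=[52, 3, 1, 6] cursor@52
After 5 (prev): list=[52, 3, 1, 6] cursor@52
After 6 (insert_after(74)): list=[52, 74, 3, 1, 6] cursor@52
After 7 (next): list=[52, 74, 3, 1, 6] cursor@74
After 8 (next): list=[52, 74, 3, 1, 6] cursor@3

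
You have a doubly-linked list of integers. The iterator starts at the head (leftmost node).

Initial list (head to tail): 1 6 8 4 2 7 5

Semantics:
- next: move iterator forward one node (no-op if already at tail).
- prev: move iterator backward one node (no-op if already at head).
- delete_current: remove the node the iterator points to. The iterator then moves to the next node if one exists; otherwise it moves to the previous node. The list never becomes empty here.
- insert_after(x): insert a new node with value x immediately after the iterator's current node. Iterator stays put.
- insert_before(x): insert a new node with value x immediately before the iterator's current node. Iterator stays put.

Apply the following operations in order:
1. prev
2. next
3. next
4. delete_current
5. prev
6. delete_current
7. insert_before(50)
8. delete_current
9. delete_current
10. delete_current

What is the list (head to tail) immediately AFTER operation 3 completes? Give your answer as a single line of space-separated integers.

Answer: 1 6 8 4 2 7 5

Derivation:
After 1 (prev): list=[1, 6, 8, 4, 2, 7, 5] cursor@1
After 2 (next): list=[1, 6, 8, 4, 2, 7, 5] cursor@6
After 3 (next): list=[1, 6, 8, 4, 2, 7, 5] cursor@8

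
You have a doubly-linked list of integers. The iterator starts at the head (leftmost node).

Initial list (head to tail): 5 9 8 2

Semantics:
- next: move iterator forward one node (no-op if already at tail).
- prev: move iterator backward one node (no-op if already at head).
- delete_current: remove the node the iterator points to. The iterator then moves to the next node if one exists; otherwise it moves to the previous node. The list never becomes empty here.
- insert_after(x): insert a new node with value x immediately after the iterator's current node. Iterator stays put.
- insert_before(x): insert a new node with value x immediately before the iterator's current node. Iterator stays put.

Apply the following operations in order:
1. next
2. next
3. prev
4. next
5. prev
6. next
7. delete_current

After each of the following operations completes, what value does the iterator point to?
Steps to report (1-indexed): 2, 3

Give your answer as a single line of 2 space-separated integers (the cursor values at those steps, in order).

After 1 (next): list=[5, 9, 8, 2] cursor@9
After 2 (next): list=[5, 9, 8, 2] cursor@8
After 3 (prev): list=[5, 9, 8, 2] cursor@9
After 4 (next): list=[5, 9, 8, 2] cursor@8
After 5 (prev): list=[5, 9, 8, 2] cursor@9
After 6 (next): list=[5, 9, 8, 2] cursor@8
After 7 (delete_current): list=[5, 9, 2] cursor@2

Answer: 8 9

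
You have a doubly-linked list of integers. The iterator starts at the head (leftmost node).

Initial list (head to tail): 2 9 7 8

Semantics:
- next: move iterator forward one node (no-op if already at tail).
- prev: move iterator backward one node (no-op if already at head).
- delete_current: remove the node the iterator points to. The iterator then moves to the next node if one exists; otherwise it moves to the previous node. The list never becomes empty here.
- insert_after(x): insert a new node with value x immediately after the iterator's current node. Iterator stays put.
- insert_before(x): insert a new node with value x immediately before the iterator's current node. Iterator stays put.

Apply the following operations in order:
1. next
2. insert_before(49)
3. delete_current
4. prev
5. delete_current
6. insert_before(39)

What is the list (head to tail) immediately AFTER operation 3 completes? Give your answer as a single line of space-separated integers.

After 1 (next): list=[2, 9, 7, 8] cursor@9
After 2 (insert_before(49)): list=[2, 49, 9, 7, 8] cursor@9
After 3 (delete_current): list=[2, 49, 7, 8] cursor@7

Answer: 2 49 7 8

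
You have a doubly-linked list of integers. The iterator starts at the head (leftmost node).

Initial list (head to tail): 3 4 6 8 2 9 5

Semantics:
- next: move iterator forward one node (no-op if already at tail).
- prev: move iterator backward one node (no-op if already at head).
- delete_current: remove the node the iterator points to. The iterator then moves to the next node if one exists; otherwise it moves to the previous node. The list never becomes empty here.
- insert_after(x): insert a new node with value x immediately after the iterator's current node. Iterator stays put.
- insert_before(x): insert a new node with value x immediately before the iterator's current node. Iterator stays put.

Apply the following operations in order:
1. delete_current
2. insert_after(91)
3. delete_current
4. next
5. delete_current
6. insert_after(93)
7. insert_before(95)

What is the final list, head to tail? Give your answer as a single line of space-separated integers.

After 1 (delete_current): list=[4, 6, 8, 2, 9, 5] cursor@4
After 2 (insert_after(91)): list=[4, 91, 6, 8, 2, 9, 5] cursor@4
After 3 (delete_current): list=[91, 6, 8, 2, 9, 5] cursor@91
After 4 (next): list=[91, 6, 8, 2, 9, 5] cursor@6
After 5 (delete_current): list=[91, 8, 2, 9, 5] cursor@8
After 6 (insert_after(93)): list=[91, 8, 93, 2, 9, 5] cursor@8
After 7 (insert_before(95)): list=[91, 95, 8, 93, 2, 9, 5] cursor@8

Answer: 91 95 8 93 2 9 5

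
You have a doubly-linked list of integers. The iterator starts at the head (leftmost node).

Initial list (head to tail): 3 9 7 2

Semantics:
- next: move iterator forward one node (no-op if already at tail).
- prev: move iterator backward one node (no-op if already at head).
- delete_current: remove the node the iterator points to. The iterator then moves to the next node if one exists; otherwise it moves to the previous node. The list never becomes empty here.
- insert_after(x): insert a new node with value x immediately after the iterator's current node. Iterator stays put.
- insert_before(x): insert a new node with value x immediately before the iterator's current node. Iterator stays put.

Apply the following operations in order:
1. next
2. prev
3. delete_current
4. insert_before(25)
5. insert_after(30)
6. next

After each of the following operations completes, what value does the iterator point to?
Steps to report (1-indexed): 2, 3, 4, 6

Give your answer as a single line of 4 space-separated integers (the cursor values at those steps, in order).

Answer: 3 9 9 30

Derivation:
After 1 (next): list=[3, 9, 7, 2] cursor@9
After 2 (prev): list=[3, 9, 7, 2] cursor@3
After 3 (delete_current): list=[9, 7, 2] cursor@9
After 4 (insert_before(25)): list=[25, 9, 7, 2] cursor@9
After 5 (insert_after(30)): list=[25, 9, 30, 7, 2] cursor@9
After 6 (next): list=[25, 9, 30, 7, 2] cursor@30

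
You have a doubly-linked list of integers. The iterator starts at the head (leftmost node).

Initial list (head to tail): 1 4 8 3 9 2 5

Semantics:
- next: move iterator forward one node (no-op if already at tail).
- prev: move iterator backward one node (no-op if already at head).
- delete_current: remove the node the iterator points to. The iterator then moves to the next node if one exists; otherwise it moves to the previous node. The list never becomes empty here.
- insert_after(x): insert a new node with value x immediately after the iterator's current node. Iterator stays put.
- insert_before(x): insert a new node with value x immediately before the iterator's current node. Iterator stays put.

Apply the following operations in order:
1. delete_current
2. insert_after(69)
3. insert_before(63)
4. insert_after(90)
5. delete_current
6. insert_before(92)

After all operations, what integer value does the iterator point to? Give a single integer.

Answer: 90

Derivation:
After 1 (delete_current): list=[4, 8, 3, 9, 2, 5] cursor@4
After 2 (insert_after(69)): list=[4, 69, 8, 3, 9, 2, 5] cursor@4
After 3 (insert_before(63)): list=[63, 4, 69, 8, 3, 9, 2, 5] cursor@4
After 4 (insert_after(90)): list=[63, 4, 90, 69, 8, 3, 9, 2, 5] cursor@4
After 5 (delete_current): list=[63, 90, 69, 8, 3, 9, 2, 5] cursor@90
After 6 (insert_before(92)): list=[63, 92, 90, 69, 8, 3, 9, 2, 5] cursor@90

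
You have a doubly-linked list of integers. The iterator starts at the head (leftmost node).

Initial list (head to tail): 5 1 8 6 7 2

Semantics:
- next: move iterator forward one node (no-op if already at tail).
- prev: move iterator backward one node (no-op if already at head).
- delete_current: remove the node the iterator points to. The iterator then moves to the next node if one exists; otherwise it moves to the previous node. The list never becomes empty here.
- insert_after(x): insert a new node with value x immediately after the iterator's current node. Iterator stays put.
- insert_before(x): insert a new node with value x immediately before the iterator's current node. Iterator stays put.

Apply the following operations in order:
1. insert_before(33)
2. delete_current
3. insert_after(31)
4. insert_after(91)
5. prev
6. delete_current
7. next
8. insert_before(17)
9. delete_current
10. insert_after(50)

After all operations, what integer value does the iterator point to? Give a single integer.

Answer: 31

Derivation:
After 1 (insert_before(33)): list=[33, 5, 1, 8, 6, 7, 2] cursor@5
After 2 (delete_current): list=[33, 1, 8, 6, 7, 2] cursor@1
After 3 (insert_after(31)): list=[33, 1, 31, 8, 6, 7, 2] cursor@1
After 4 (insert_after(91)): list=[33, 1, 91, 31, 8, 6, 7, 2] cursor@1
After 5 (prev): list=[33, 1, 91, 31, 8, 6, 7, 2] cursor@33
After 6 (delete_current): list=[1, 91, 31, 8, 6, 7, 2] cursor@1
After 7 (next): list=[1, 91, 31, 8, 6, 7, 2] cursor@91
After 8 (insert_before(17)): list=[1, 17, 91, 31, 8, 6, 7, 2] cursor@91
After 9 (delete_current): list=[1, 17, 31, 8, 6, 7, 2] cursor@31
After 10 (insert_after(50)): list=[1, 17, 31, 50, 8, 6, 7, 2] cursor@31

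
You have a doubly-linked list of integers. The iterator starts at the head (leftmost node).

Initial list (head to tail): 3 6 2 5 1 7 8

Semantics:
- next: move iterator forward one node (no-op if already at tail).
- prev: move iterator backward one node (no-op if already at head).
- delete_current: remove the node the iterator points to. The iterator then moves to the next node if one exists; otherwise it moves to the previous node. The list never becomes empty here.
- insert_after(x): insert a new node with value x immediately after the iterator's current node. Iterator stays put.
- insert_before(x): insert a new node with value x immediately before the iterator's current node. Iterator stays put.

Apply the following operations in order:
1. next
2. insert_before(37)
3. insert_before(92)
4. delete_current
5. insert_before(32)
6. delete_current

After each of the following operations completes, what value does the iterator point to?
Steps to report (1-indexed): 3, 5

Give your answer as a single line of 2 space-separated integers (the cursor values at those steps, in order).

Answer: 6 2

Derivation:
After 1 (next): list=[3, 6, 2, 5, 1, 7, 8] cursor@6
After 2 (insert_before(37)): list=[3, 37, 6, 2, 5, 1, 7, 8] cursor@6
After 3 (insert_before(92)): list=[3, 37, 92, 6, 2, 5, 1, 7, 8] cursor@6
After 4 (delete_current): list=[3, 37, 92, 2, 5, 1, 7, 8] cursor@2
After 5 (insert_before(32)): list=[3, 37, 92, 32, 2, 5, 1, 7, 8] cursor@2
After 6 (delete_current): list=[3, 37, 92, 32, 5, 1, 7, 8] cursor@5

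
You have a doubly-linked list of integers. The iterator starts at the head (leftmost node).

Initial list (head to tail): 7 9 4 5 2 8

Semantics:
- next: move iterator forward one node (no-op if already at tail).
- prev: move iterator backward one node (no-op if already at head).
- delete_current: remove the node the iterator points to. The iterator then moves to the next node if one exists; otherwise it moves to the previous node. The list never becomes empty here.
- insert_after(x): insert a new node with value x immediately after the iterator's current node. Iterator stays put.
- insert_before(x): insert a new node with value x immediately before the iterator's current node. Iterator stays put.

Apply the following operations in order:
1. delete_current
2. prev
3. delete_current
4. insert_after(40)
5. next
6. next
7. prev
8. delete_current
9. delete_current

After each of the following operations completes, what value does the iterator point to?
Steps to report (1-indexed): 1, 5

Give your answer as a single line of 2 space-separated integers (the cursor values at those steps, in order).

Answer: 9 40

Derivation:
After 1 (delete_current): list=[9, 4, 5, 2, 8] cursor@9
After 2 (prev): list=[9, 4, 5, 2, 8] cursor@9
After 3 (delete_current): list=[4, 5, 2, 8] cursor@4
After 4 (insert_after(40)): list=[4, 40, 5, 2, 8] cursor@4
After 5 (next): list=[4, 40, 5, 2, 8] cursor@40
After 6 (next): list=[4, 40, 5, 2, 8] cursor@5
After 7 (prev): list=[4, 40, 5, 2, 8] cursor@40
After 8 (delete_current): list=[4, 5, 2, 8] cursor@5
After 9 (delete_current): list=[4, 2, 8] cursor@2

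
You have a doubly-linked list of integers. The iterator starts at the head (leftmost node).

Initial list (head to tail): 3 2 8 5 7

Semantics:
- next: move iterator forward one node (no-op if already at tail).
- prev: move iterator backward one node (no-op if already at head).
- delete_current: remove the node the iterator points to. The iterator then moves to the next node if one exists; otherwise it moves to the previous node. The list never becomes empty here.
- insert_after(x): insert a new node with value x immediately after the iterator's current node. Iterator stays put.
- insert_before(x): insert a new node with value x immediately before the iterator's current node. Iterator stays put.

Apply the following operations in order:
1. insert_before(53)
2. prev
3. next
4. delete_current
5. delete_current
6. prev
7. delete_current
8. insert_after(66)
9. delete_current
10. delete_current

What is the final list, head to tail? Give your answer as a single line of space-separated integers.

After 1 (insert_before(53)): list=[53, 3, 2, 8, 5, 7] cursor@3
After 2 (prev): list=[53, 3, 2, 8, 5, 7] cursor@53
After 3 (next): list=[53, 3, 2, 8, 5, 7] cursor@3
After 4 (delete_current): list=[53, 2, 8, 5, 7] cursor@2
After 5 (delete_current): list=[53, 8, 5, 7] cursor@8
After 6 (prev): list=[53, 8, 5, 7] cursor@53
After 7 (delete_current): list=[8, 5, 7] cursor@8
After 8 (insert_after(66)): list=[8, 66, 5, 7] cursor@8
After 9 (delete_current): list=[66, 5, 7] cursor@66
After 10 (delete_current): list=[5, 7] cursor@5

Answer: 5 7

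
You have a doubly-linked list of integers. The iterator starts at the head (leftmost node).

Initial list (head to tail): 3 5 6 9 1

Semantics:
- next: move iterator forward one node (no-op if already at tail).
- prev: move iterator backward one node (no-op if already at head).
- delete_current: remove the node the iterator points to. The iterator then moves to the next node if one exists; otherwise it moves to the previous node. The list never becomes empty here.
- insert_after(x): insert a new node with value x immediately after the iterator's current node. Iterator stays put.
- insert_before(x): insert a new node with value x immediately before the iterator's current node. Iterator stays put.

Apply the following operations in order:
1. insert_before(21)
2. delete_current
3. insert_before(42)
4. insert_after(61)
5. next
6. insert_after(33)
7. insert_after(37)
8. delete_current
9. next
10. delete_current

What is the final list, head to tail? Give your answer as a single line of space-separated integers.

After 1 (insert_before(21)): list=[21, 3, 5, 6, 9, 1] cursor@3
After 2 (delete_current): list=[21, 5, 6, 9, 1] cursor@5
After 3 (insert_before(42)): list=[21, 42, 5, 6, 9, 1] cursor@5
After 4 (insert_after(61)): list=[21, 42, 5, 61, 6, 9, 1] cursor@5
After 5 (next): list=[21, 42, 5, 61, 6, 9, 1] cursor@61
After 6 (insert_after(33)): list=[21, 42, 5, 61, 33, 6, 9, 1] cursor@61
After 7 (insert_after(37)): list=[21, 42, 5, 61, 37, 33, 6, 9, 1] cursor@61
After 8 (delete_current): list=[21, 42, 5, 37, 33, 6, 9, 1] cursor@37
After 9 (next): list=[21, 42, 5, 37, 33, 6, 9, 1] cursor@33
After 10 (delete_current): list=[21, 42, 5, 37, 6, 9, 1] cursor@6

Answer: 21 42 5 37 6 9 1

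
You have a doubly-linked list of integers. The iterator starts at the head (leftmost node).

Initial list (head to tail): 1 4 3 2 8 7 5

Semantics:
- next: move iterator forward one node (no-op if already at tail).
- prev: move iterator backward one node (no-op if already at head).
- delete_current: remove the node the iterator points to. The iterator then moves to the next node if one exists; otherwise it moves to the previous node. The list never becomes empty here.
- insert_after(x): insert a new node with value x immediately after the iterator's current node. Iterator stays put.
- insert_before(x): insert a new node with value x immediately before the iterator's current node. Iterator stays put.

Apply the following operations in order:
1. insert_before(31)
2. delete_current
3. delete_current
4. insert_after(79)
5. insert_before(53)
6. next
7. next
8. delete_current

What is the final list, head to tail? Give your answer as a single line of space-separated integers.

Answer: 31 53 3 79 8 7 5

Derivation:
After 1 (insert_before(31)): list=[31, 1, 4, 3, 2, 8, 7, 5] cursor@1
After 2 (delete_current): list=[31, 4, 3, 2, 8, 7, 5] cursor@4
After 3 (delete_current): list=[31, 3, 2, 8, 7, 5] cursor@3
After 4 (insert_after(79)): list=[31, 3, 79, 2, 8, 7, 5] cursor@3
After 5 (insert_before(53)): list=[31, 53, 3, 79, 2, 8, 7, 5] cursor@3
After 6 (next): list=[31, 53, 3, 79, 2, 8, 7, 5] cursor@79
After 7 (next): list=[31, 53, 3, 79, 2, 8, 7, 5] cursor@2
After 8 (delete_current): list=[31, 53, 3, 79, 8, 7, 5] cursor@8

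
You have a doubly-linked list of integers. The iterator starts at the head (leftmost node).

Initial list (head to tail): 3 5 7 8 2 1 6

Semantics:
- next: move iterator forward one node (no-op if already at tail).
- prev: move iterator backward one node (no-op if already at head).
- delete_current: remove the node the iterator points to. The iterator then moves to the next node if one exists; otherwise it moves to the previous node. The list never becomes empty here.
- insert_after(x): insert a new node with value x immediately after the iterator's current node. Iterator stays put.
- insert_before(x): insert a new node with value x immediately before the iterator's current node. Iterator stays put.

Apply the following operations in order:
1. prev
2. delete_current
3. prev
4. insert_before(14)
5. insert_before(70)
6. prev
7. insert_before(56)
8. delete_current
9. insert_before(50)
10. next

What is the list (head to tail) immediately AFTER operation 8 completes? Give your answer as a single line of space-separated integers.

Answer: 14 56 5 7 8 2 1 6

Derivation:
After 1 (prev): list=[3, 5, 7, 8, 2, 1, 6] cursor@3
After 2 (delete_current): list=[5, 7, 8, 2, 1, 6] cursor@5
After 3 (prev): list=[5, 7, 8, 2, 1, 6] cursor@5
After 4 (insert_before(14)): list=[14, 5, 7, 8, 2, 1, 6] cursor@5
After 5 (insert_before(70)): list=[14, 70, 5, 7, 8, 2, 1, 6] cursor@5
After 6 (prev): list=[14, 70, 5, 7, 8, 2, 1, 6] cursor@70
After 7 (insert_before(56)): list=[14, 56, 70, 5, 7, 8, 2, 1, 6] cursor@70
After 8 (delete_current): list=[14, 56, 5, 7, 8, 2, 1, 6] cursor@5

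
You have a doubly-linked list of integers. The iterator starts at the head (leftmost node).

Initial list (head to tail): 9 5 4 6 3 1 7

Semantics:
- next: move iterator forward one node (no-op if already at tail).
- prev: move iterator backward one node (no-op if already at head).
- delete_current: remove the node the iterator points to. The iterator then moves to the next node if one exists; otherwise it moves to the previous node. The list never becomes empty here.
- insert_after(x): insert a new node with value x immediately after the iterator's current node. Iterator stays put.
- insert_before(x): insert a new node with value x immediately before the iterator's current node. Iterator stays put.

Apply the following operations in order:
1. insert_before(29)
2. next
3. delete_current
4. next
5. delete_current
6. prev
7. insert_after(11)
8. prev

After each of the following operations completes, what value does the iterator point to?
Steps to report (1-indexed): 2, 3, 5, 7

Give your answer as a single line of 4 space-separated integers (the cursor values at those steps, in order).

After 1 (insert_before(29)): list=[29, 9, 5, 4, 6, 3, 1, 7] cursor@9
After 2 (next): list=[29, 9, 5, 4, 6, 3, 1, 7] cursor@5
After 3 (delete_current): list=[29, 9, 4, 6, 3, 1, 7] cursor@4
After 4 (next): list=[29, 9, 4, 6, 3, 1, 7] cursor@6
After 5 (delete_current): list=[29, 9, 4, 3, 1, 7] cursor@3
After 6 (prev): list=[29, 9, 4, 3, 1, 7] cursor@4
After 7 (insert_after(11)): list=[29, 9, 4, 11, 3, 1, 7] cursor@4
After 8 (prev): list=[29, 9, 4, 11, 3, 1, 7] cursor@9

Answer: 5 4 3 4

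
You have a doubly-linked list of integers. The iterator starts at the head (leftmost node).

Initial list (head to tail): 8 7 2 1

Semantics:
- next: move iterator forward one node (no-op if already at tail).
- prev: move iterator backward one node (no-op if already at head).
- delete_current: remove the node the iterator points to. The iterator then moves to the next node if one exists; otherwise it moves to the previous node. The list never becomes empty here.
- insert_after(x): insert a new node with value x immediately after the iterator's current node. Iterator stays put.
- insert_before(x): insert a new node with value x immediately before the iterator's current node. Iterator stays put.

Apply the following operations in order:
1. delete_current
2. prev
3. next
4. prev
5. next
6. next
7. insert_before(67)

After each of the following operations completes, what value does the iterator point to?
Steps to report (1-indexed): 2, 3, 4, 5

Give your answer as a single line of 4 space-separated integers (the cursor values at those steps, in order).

Answer: 7 2 7 2

Derivation:
After 1 (delete_current): list=[7, 2, 1] cursor@7
After 2 (prev): list=[7, 2, 1] cursor@7
After 3 (next): list=[7, 2, 1] cursor@2
After 4 (prev): list=[7, 2, 1] cursor@7
After 5 (next): list=[7, 2, 1] cursor@2
After 6 (next): list=[7, 2, 1] cursor@1
After 7 (insert_before(67)): list=[7, 2, 67, 1] cursor@1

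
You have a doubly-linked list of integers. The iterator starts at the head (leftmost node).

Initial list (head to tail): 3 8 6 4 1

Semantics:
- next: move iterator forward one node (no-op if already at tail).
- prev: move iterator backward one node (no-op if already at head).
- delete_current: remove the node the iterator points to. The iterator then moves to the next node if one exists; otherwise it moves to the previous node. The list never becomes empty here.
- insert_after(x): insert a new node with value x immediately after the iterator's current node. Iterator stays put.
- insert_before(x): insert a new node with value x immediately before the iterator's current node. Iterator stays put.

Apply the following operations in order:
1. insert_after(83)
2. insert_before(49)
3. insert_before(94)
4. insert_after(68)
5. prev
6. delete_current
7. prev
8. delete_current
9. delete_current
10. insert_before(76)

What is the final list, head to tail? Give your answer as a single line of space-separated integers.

Answer: 76 68 83 8 6 4 1

Derivation:
After 1 (insert_after(83)): list=[3, 83, 8, 6, 4, 1] cursor@3
After 2 (insert_before(49)): list=[49, 3, 83, 8, 6, 4, 1] cursor@3
After 3 (insert_before(94)): list=[49, 94, 3, 83, 8, 6, 4, 1] cursor@3
After 4 (insert_after(68)): list=[49, 94, 3, 68, 83, 8, 6, 4, 1] cursor@3
After 5 (prev): list=[49, 94, 3, 68, 83, 8, 6, 4, 1] cursor@94
After 6 (delete_current): list=[49, 3, 68, 83, 8, 6, 4, 1] cursor@3
After 7 (prev): list=[49, 3, 68, 83, 8, 6, 4, 1] cursor@49
After 8 (delete_current): list=[3, 68, 83, 8, 6, 4, 1] cursor@3
After 9 (delete_current): list=[68, 83, 8, 6, 4, 1] cursor@68
After 10 (insert_before(76)): list=[76, 68, 83, 8, 6, 4, 1] cursor@68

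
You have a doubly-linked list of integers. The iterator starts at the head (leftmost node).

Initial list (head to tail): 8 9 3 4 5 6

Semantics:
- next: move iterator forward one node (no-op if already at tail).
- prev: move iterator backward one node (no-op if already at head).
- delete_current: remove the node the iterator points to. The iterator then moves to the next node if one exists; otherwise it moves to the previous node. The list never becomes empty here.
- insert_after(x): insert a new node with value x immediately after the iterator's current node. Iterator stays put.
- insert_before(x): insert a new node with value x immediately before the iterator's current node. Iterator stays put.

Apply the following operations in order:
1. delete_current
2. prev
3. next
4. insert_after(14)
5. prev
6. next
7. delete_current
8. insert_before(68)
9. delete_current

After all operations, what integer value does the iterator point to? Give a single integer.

After 1 (delete_current): list=[9, 3, 4, 5, 6] cursor@9
After 2 (prev): list=[9, 3, 4, 5, 6] cursor@9
After 3 (next): list=[9, 3, 4, 5, 6] cursor@3
After 4 (insert_after(14)): list=[9, 3, 14, 4, 5, 6] cursor@3
After 5 (prev): list=[9, 3, 14, 4, 5, 6] cursor@9
After 6 (next): list=[9, 3, 14, 4, 5, 6] cursor@3
After 7 (delete_current): list=[9, 14, 4, 5, 6] cursor@14
After 8 (insert_before(68)): list=[9, 68, 14, 4, 5, 6] cursor@14
After 9 (delete_current): list=[9, 68, 4, 5, 6] cursor@4

Answer: 4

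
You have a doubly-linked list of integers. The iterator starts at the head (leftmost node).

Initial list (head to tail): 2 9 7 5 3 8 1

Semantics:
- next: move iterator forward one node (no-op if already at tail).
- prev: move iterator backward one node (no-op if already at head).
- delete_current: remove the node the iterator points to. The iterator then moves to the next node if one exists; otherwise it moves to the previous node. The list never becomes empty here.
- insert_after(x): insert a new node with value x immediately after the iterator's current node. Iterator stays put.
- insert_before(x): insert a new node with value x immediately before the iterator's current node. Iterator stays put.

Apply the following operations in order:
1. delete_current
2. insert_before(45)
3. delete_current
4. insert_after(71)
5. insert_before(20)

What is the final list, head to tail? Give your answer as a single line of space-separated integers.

Answer: 45 20 7 71 5 3 8 1

Derivation:
After 1 (delete_current): list=[9, 7, 5, 3, 8, 1] cursor@9
After 2 (insert_before(45)): list=[45, 9, 7, 5, 3, 8, 1] cursor@9
After 3 (delete_current): list=[45, 7, 5, 3, 8, 1] cursor@7
After 4 (insert_after(71)): list=[45, 7, 71, 5, 3, 8, 1] cursor@7
After 5 (insert_before(20)): list=[45, 20, 7, 71, 5, 3, 8, 1] cursor@7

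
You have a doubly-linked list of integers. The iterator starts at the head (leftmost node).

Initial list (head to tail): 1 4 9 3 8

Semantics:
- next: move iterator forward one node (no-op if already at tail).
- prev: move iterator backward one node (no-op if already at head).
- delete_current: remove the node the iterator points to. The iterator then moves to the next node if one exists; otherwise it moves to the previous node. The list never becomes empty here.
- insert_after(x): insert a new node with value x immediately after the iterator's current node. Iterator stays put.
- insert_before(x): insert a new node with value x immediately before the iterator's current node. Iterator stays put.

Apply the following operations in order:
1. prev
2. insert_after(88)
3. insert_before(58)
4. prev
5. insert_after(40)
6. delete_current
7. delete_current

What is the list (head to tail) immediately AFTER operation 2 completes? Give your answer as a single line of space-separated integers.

After 1 (prev): list=[1, 4, 9, 3, 8] cursor@1
After 2 (insert_after(88)): list=[1, 88, 4, 9, 3, 8] cursor@1

Answer: 1 88 4 9 3 8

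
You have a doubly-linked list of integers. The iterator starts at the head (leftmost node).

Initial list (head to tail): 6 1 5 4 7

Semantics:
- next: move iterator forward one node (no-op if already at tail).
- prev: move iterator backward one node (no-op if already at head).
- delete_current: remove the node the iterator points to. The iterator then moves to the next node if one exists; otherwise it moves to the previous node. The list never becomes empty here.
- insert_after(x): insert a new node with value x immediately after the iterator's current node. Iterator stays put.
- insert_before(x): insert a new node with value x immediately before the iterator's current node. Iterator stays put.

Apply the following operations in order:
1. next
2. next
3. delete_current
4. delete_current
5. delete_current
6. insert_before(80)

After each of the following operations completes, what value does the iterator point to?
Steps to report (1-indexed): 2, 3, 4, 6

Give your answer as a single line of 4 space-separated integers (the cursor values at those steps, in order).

After 1 (next): list=[6, 1, 5, 4, 7] cursor@1
After 2 (next): list=[6, 1, 5, 4, 7] cursor@5
After 3 (delete_current): list=[6, 1, 4, 7] cursor@4
After 4 (delete_current): list=[6, 1, 7] cursor@7
After 5 (delete_current): list=[6, 1] cursor@1
After 6 (insert_before(80)): list=[6, 80, 1] cursor@1

Answer: 5 4 7 1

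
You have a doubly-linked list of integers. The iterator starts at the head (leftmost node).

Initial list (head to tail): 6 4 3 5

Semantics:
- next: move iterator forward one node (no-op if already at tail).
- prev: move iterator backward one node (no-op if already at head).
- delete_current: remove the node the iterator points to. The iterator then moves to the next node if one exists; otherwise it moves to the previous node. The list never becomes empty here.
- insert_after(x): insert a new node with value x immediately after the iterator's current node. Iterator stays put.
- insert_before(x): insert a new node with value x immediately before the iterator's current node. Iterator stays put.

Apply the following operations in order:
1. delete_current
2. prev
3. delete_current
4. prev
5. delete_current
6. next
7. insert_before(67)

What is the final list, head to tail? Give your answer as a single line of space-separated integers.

After 1 (delete_current): list=[4, 3, 5] cursor@4
After 2 (prev): list=[4, 3, 5] cursor@4
After 3 (delete_current): list=[3, 5] cursor@3
After 4 (prev): list=[3, 5] cursor@3
After 5 (delete_current): list=[5] cursor@5
After 6 (next): list=[5] cursor@5
After 7 (insert_before(67)): list=[67, 5] cursor@5

Answer: 67 5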